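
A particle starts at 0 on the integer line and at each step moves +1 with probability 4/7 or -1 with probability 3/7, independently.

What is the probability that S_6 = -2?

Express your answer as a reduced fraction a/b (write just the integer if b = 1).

To reach position -2 after 6 steps: need 2 steps of +1 and 4 steps of -1.
Number of such sequences: C(6,2) = 15
Each has probability (4/7)^2 · (3/7)^4 = 1296/117649
P = 15 · 1296/117649 = 19440/117649

Answer: 19440/117649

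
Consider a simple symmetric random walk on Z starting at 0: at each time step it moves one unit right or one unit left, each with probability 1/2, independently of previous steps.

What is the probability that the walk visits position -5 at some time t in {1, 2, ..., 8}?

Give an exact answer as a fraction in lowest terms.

Count via complement. Let g(t,s) = #length-t paths at position s with S_1..S_t all ≠ -5.
g(t,s) = g(t-1,s-1) + g(t-1,s+1) for s ≠ -5; g(t,-5) = 0.
t=0: g(0,0)=1
t=1: g(1,-1)=1 g(1,1)=1
t=2: g(2,-2)=1 g(2,0)=2 g(2,2)=1
t=3: g(3,-3)=1 g(3,-1)=3 g(3,1)=3 g(3,3)=1
t=4: g(4,-4)=1 g(4,-2)=4 g(4,0)=6 g(4,2)=4 g(4,4)=1
t=5: g(5,-3)=5 g(5,-1)=10 g(5,1)=10 g(5,3)=5 g(5,5)=1
t=6: g(6,-4)=5 g(6,-2)=15 g(6,0)=20 g(6,2)=15 g(6,4)=6 g(6,6)=1
t=7: g(7,-3)=20 g(7,-1)=35 g(7,1)=35 g(7,3)=21 g(7,5)=7 g(7,7)=1
t=8: g(8,-4)=20 g(8,-2)=55 g(8,0)=70 g(8,2)=56 g(8,4)=28 g(8,6)=8 g(8,8)=1
Paths never hitting -5: Σ_s g(8,s) = 238
Paths hitting -5: 2^8 - 238 = 18
P = 18/256 = 9/128

Answer: 9/128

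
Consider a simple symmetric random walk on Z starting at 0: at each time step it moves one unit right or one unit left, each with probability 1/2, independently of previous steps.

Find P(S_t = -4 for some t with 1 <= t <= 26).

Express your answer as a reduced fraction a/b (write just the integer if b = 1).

Answer: 1854169/4194304

Derivation:
Count via complement. Let g(t,s) = #length-t paths at position s with S_1..S_t all ≠ -4.
g(t,s) = g(t-1,s-1) + g(t-1,s+1) for s ≠ -4; g(t,-4) = 0.
t=0: g(0,0)=1
t=1: g(1,-1)=1 g(1,1)=1
t=2: g(2,-2)=1 g(2,0)=2 g(2,2)=1
t=3: g(3,-3)=1 g(3,-1)=3 g(3,1)=3 g(3,3)=1
t=4: g(4,-2)=4 g(4,0)=6 g(4,2)=4 g(4,4)=1
t=5: g(5,-3)=4 g(5,-1)=10 g(5,1)=10 g(5,3)=5 g(5,5)=1
t=6: g(6,-2)=14 g(6,0)=20 g(6,2)=15 g(6,4)=6 g(6,6)=1
t=7: g(7,-3)=14 g(7,-1)=34 g(7,1)=35 g(7,3)=21 g(7,5)=7 g(7,7)=1
t=8: g(8,-2)=48 g(8,0)=69 g(8,2)=56 g(8,4)=28 g(8,6)=8 g(8,8)=1
t=9: g(9,-3)=48 g(9,-1)=117 g(9,1)=125 g(9,3)=84 g(9,5)=36 g(9,7)=9 g(9,9)=1
t=10: g(10,-2)=165 g(10,0)=242 g(10,2)=209 g(10,4)=120 g(10,6)=45 g(10,8)=10 g(10,10)=1
t=11: g(11,-3)=165 g(11,-1)=407 g(11,1)=451 g(11,3)=329 g(11,5)=165 g(11,7)=55 g(11,9)=11 g(11,11)=1
t=12: g(12,-2)=572 g(12,0)=858 g(12,2)=780 g(12,4)=494 g(12,6)=220 g(12,8)=66 g(12,10)=12 g(12,12)=1
t=13: g(13,-3)=572 g(13,-1)=1430 g(13,1)=1638 g(13,3)=1274 g(13,5)=714 g(13,7)=286 g(13,9)=78 g(13,11)=13 g(13,13)=1
t=14: g(14,-2)=2002 g(14,0)=3068 g(14,2)=2912 g(14,4)=1988 g(14,6)=1000 g(14,8)=364 g(14,10)=91 g(14,12)=14 g(14,14)=1
t=15: g(15,-3)=2002 g(15,-1)=5070 g(15,1)=5980 g(15,3)=4900 g(15,5)=2988 g(15,7)=1364 g(15,9)=455 g(15,11)=105 g(15,13)=15 g(15,15)=1
t=16: g(16,-2)=7072 g(16,0)=11050 g(16,2)=10880 g(16,4)=7888 g(16,6)=4352 g(16,8)=1819 g(16,10)=560 g(16,12)=120 g(16,14)=16 g(16,16)=1
t=17: g(17,-3)=7072 g(17,-1)=18122 g(17,1)=21930 g(17,3)=18768 g(17,5)=12240 g(17,7)=6171 g(17,9)=2379 g(17,11)=680 g(17,13)=136 g(17,15)=17 g(17,17)=1
t=18: g(18,-2)=25194 g(18,0)=40052 g(18,2)=40698 g(18,4)=31008 g(18,6)=18411 g(18,8)=8550 g(18,10)=3059 g(18,12)=816 g(18,14)=153 g(18,16)=18 g(18,18)=1
t=19: g(19,-3)=25194 g(19,-1)=65246 g(19,1)=80750 g(19,3)=71706 g(19,5)=49419 g(19,7)=26961 g(19,9)=11609 g(19,11)=3875 g(19,13)=969 g(19,15)=171 g(19,17)=19 g(19,19)=1
t=20: g(20,-2)=90440 g(20,0)=145996 g(20,2)=152456 g(20,4)=121125 g(20,6)=76380 g(20,8)=38570 g(20,10)=15484 g(20,12)=4844 g(20,14)=1140 g(20,16)=190 g(20,18)=20 g(20,20)=1
t=21: g(21,-3)=90440 g(21,-1)=236436 g(21,1)=298452 g(21,3)=273581 g(21,5)=197505 g(21,7)=114950 g(21,9)=54054 g(21,11)=20328 g(21,13)=5984 g(21,15)=1330 g(21,17)=210 g(21,19)=21 g(21,21)=1
t=22: g(22,-2)=326876 g(22,0)=534888 g(22,2)=572033 g(22,4)=471086 g(22,6)=312455 g(22,8)=169004 g(22,10)=74382 g(22,12)=26312 g(22,14)=7314 g(22,16)=1540 g(22,18)=231 g(22,20)=22 g(22,22)=1
t=23: g(23,-3)=326876 g(23,-1)=861764 g(23,1)=1106921 g(23,3)=1043119 g(23,5)=783541 g(23,7)=481459 g(23,9)=243386 g(23,11)=100694 g(23,13)=33626 g(23,15)=8854 g(23,17)=1771 g(23,19)=253 g(23,21)=23 g(23,23)=1
t=24: g(24,-2)=1188640 g(24,0)=1968685 g(24,2)=2150040 g(24,4)=1826660 g(24,6)=1265000 g(24,8)=724845 g(24,10)=344080 g(24,12)=134320 g(24,14)=42480 g(24,16)=10625 g(24,18)=2024 g(24,20)=276 g(24,22)=24 g(24,24)=1
t=25: g(25,-3)=1188640 g(25,-1)=3157325 g(25,1)=4118725 g(25,3)=3976700 g(25,5)=3091660 g(25,7)=1989845 g(25,9)=1068925 g(25,11)=478400 g(25,13)=176800 g(25,15)=53105 g(25,17)=12649 g(25,19)=2300 g(25,21)=300 g(25,23)=25 g(25,25)=1
t=26: g(26,-2)=4345965 g(26,0)=7276050 g(26,2)=8095425 g(26,4)=7068360 g(26,6)=5081505 g(26,8)=3058770 g(26,10)=1547325 g(26,12)=655200 g(26,14)=229905 g(26,16)=65754 g(26,18)=14949 g(26,20)=2600 g(26,22)=325 g(26,24)=26 g(26,26)=1
Paths never hitting -4: Σ_s g(26,s) = 37442160
Paths hitting -4: 2^26 - 37442160 = 29666704
P = 29666704/67108864 = 1854169/4194304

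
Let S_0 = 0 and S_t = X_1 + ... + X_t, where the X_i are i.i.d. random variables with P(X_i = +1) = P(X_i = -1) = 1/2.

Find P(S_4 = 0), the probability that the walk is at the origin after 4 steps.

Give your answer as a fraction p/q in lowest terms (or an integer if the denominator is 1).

To return to 0 after 4 steps: need exactly 2 steps of +1 and 2 of -1.
Favorable paths: C(4,2) = 6
Total paths: 2^4 = 16
P = 6/16 = 3/8

Answer: 3/8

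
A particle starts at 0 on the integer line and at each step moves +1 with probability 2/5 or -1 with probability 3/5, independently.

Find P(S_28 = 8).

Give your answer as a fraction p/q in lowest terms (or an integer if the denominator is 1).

Answer: 40627419081080832/7450580596923828125

Derivation:
To reach position 8 after 28 steps: need 18 steps of +1 and 10 steps of -1.
Number of such sequences: C(28,18) = 13123110
Each has probability (2/5)^18 · (3/5)^10 = 15479341056/37252902984619140625
P = 13123110 · 15479341056/37252902984619140625 = 40627419081080832/7450580596923828125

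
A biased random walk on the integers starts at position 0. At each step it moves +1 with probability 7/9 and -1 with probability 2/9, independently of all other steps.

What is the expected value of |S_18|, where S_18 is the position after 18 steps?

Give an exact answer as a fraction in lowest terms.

Answer: 166948651053144410/16677181699666569

Derivation:
S_18 takes values m ≡ 0 (mod 2) with |m| ≤ 18; P(S_18=m) = C(18,(18+m)/2) · (7/9)^((18+m)/2) · (2/9)^((18-m)/2).
Distribution: P(S=-18)=262144/150094635296999121, P(S=-16)=1835008/16677181699666569, P(S=-14)=54591488/16677181699666569, P(S=-12)=3057123328/50031545098999707, P(S=-10)=13374914560/16677181699666569, P(S=-8)=131074162688/16677181699666569, P(S=-6)=2981937201152/50031545098999707, P(S=-4)=5963874402304/16677181699666569, P(S=-2)=28701145561088/16677181699666569, P(S=0)=1004540094638080/150094635296999121, P(S=2)=351589033123328/16677181699666569, P(S=4)=894953902495744/16677181699666569, P(S=6)=5481592652786432/50031545098999707, P(S=8)=2951626813038848/16677181699666569, P(S=10)=3689533516298560/16677181699666569, P(S=12)=10330693845635968/50031545098999707, P(S=14)=2259839278732868/16677181699666569, P(S=16)=930522055948828/16677181699666569, P(S=18)=1628413597910449/150094635296999121
E[|S_18|] = Σ_m |m|·P(S_18=m) = 166948651053144410/16677181699666569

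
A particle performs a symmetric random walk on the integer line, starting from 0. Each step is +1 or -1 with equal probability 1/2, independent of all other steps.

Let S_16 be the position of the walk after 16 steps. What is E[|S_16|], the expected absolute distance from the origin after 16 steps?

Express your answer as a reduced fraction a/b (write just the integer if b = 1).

S_16 takes values m ≡ 0 (mod 2) with |m| ≤ 16; P(S_16=m) = C(16,(16+m)/2)/2^16.
Total paths: 2^16 = 65536
Distribution: P(S=-16)=1/65536, P(S=-14)=16/65536, P(S=-12)=120/65536, P(S=-10)=560/65536, P(S=-8)=1820/65536, P(S=-6)=4368/65536, P(S=-4)=8008/65536, P(S=-2)=11440/65536, P(S=0)=12870/65536, P(S=2)=11440/65536, P(S=4)=8008/65536, P(S=6)=4368/65536, P(S=8)=1820/65536, P(S=10)=560/65536, P(S=12)=120/65536, P(S=14)=16/65536, P(S=16)=1/65536
E[|S_16|] = Σ_m |m|·P(S_16=m) = 205920/65536 = 6435/2048

Answer: 6435/2048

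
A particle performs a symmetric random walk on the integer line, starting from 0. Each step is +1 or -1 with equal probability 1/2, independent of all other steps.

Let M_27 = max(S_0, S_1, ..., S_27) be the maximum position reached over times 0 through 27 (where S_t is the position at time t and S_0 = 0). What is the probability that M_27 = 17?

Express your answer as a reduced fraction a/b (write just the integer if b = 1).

Answer: 40365/67108864

Derivation:
Let M_27 = max(S_0,...,S_27). Use the reflection principle: for j ≥ 1, #{paths with M_27 ≥ j} = #{S_27 ≥ j} + #{S_27 ≥ j+1}.
By reflection, #{M_27 ≥ 17} = #{S_27 ≥ 17} + #{S_27 ≥ 18} = 101584 + 20854 = 122438.
#{M_27 ≥ 18} = #{S_27 ≥ 18} + #{S_27 ≥ 19} = 20854 + 20854 = 41708.
#{M_27 = 17} = 122438 - 41708 = 80730.
P(M_27 = 17) = 80730/134217728 = 40365/67108864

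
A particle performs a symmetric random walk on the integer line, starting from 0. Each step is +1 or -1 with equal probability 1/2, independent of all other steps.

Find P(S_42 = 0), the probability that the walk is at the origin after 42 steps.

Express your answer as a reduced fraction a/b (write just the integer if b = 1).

Answer: 67282234305/549755813888

Derivation:
To return to 0 after 42 steps: need exactly 21 steps of +1 and 21 of -1.
Favorable paths: C(42,21) = 538257874440
Total paths: 2^42 = 4398046511104
P = 538257874440/4398046511104 = 67282234305/549755813888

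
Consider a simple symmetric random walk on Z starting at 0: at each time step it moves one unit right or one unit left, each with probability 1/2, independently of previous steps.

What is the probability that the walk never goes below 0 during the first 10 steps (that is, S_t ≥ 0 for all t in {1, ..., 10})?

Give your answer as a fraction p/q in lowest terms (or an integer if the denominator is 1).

Answer: 63/256

Derivation:
Let f(t,s) = #length-t paths at position s with S_1..S_t all ≥ 0.
f(t,s) = f(t-1,s-1) + f(t-1,s+1) for s ≥ 0; f(t,s) = 0 for s < 0.
t=0: f(0,0)=1
t=1: f(1,1)=1
t=2: f(2,0)=1 f(2,2)=1
t=3: f(3,1)=2 f(3,3)=1
t=4: f(4,0)=2 f(4,2)=3 f(4,4)=1
t=5: f(5,1)=5 f(5,3)=4 f(5,5)=1
t=6: f(6,0)=5 f(6,2)=9 f(6,4)=5 f(6,6)=1
t=7: f(7,1)=14 f(7,3)=14 f(7,5)=6 f(7,7)=1
t=8: f(8,0)=14 f(8,2)=28 f(8,4)=20 f(8,6)=7 f(8,8)=1
t=9: f(9,1)=42 f(9,3)=48 f(9,5)=27 f(9,7)=8 f(9,9)=1
t=10: f(10,0)=42 f(10,2)=90 f(10,4)=75 f(10,6)=35 f(10,8)=9 f(10,10)=1
Σ_s f(10,s) = 252
P = 252/1024 = 63/256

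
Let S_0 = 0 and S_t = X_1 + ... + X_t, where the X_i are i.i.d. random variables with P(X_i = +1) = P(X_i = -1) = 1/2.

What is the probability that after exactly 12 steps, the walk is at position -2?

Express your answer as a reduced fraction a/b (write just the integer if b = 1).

To reach position -2 after 12 steps: need 5 steps of +1 and 7 of -1.
Favorable paths: C(12,5) = 792
Total paths: 2^12 = 4096
P = 792/4096 = 99/512

Answer: 99/512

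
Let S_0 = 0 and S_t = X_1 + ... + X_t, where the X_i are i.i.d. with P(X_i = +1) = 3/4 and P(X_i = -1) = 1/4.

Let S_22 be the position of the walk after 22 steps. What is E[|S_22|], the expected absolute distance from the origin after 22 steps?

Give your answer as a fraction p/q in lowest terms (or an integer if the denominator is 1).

Answer: 12111094417081/1099511627776

Derivation:
S_22 takes values m ≡ 0 (mod 2) with |m| ≤ 22; P(S_22=m) = C(22,(22+m)/2) · (3/4)^((22+m)/2) · (1/4)^((22-m)/2).
Distribution: P(S=-22)=1/17592186044416, P(S=-20)=33/8796093022208, P(S=-18)=2079/17592186044416, P(S=-16)=10395/4398046511104, P(S=-14)=592515/17592186044416, P(S=-12)=3199581/8796093022208, P(S=-10)=54392877/17592186044416, P(S=-8)=23311233/1099511627776, P(S=-6)=1049005485/8796093022208, P(S=-4)=2447679465/4398046511104, P(S=-2)=19091899827/8796093022208, P(S=0)=15620645313/2199023255552, P(S=2)=171827098443/8796093022208, P(S=4)=198262036665/4398046511104, P(S=6)=764724998565/8796093022208, P(S=8)=152944999713/1099511627776, P(S=10)=3211844993973/17592186044416, P(S=12)=1700388526221/8796093022208, P(S=14)=2833980877035/17592186044416, P(S=16)=447470664795/4398046511104, P(S=18)=805447196631/17592186044416, P(S=20)=115063885233/8796093022208, P(S=22)=31381059609/17592186044416
E[|S_22|] = Σ_m |m|·P(S_22=m) = 12111094417081/1099511627776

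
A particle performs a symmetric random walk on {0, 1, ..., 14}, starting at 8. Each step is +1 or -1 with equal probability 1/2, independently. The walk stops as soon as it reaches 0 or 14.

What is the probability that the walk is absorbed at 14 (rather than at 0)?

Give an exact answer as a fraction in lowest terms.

Answer: 4/7

Derivation:
Symmetric walk (p = 1/2): the harmonic-function argument gives P(hit 14 before 0 | start at 8) = a/N.
P = 8/14 = 4/7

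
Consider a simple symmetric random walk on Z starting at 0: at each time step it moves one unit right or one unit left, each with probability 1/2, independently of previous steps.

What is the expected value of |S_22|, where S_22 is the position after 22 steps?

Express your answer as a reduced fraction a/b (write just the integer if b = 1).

S_22 takes values m ≡ 0 (mod 2) with |m| ≤ 22; P(S_22=m) = C(22,(22+m)/2)/2^22.
Total paths: 2^22 = 4194304
Distribution: P(S=-22)=1/4194304, P(S=-20)=22/4194304, P(S=-18)=231/4194304, P(S=-16)=1540/4194304, P(S=-14)=7315/4194304, P(S=-12)=26334/4194304, P(S=-10)=74613/4194304, P(S=-8)=170544/4194304, P(S=-6)=319770/4194304, P(S=-4)=497420/4194304, P(S=-2)=646646/4194304, P(S=0)=705432/4194304, P(S=2)=646646/4194304, P(S=4)=497420/4194304, P(S=6)=319770/4194304, P(S=8)=170544/4194304, P(S=10)=74613/4194304, P(S=12)=26334/4194304, P(S=14)=7315/4194304, P(S=16)=1540/4194304, P(S=18)=231/4194304, P(S=20)=22/4194304, P(S=22)=1/4194304
E[|S_22|] = Σ_m |m|·P(S_22=m) = 15519504/4194304 = 969969/262144

Answer: 969969/262144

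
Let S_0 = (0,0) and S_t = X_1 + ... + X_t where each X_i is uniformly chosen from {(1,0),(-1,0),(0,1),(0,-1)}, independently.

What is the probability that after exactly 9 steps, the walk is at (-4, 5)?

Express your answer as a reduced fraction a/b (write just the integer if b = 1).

Let h be the number of horizontal steps (so 9-h are vertical). To end at (-4,5) need (h-4)/2 right-steps and ((9-h)+5)/2 up-steps.
Sum over h with 4 ≤ h ≤ 4, h ≡ 0 (mod 2), 9-h ≡ 1 (mod 2):
h=4: C(9,4)·C(4,0)·C(5,5) = 126·1·1 = 126
Total favorable: 126
Total paths: 4^9 = 262144
P = 126/262144 = 63/131072

Answer: 63/131072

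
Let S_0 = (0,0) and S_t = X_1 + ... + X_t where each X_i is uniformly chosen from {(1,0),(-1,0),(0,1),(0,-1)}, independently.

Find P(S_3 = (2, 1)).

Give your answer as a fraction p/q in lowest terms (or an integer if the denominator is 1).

Let h be the number of horizontal steps (so 3-h are vertical). To end at (2,1) need (h+2)/2 right-steps and ((3-h)+1)/2 up-steps.
Sum over h with 2 ≤ h ≤ 2, h ≡ 0 (mod 2), 3-h ≡ 1 (mod 2):
h=2: C(3,2)·C(2,2)·C(1,1) = 3·1·1 = 3
Total favorable: 3
Total paths: 4^3 = 64
P = 3/64 = 3/64

Answer: 3/64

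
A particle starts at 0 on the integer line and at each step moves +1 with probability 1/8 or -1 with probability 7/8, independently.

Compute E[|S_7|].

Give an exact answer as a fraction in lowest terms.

S_7 takes values m ≡ 1 (mod 2) with |m| ≤ 7; P(S_7=m) = C(7,(7+m)/2) · (1/8)^((7+m)/2) · (7/8)^((7-m)/2).
Distribution: P(S=-7)=823543/2097152, P(S=-5)=823543/2097152, P(S=-3)=352947/2097152, P(S=-1)=84035/2097152, P(S=1)=12005/2097152, P(S=3)=1029/2097152, P(S=5)=49/2097152, P(S=7)=1/2097152
E[|S_7|] = Σ_m |m|·P(S_7=m) = 345023/65536

Answer: 345023/65536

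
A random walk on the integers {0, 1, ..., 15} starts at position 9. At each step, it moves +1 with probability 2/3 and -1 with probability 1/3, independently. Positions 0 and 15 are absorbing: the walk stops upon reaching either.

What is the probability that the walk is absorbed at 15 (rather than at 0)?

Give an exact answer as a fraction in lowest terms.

Biased walk: p = 2/3, q = 1/3, r = q/p = 1/2
Gambler's ruin: P(hit 15 before 0 | start at 9) = (1 - r^a)/(1 - r^N)
r^9 = 1/512; r^15 = 1/32768
P = (1 - 1/512) / (1 - 1/32768) = 511/512 / 32767/32768 = 4672/4681

Answer: 4672/4681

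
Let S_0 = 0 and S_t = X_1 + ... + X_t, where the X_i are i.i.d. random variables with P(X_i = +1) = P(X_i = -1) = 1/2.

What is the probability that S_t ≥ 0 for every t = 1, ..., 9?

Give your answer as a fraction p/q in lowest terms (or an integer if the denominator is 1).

Answer: 63/256

Derivation:
Let f(t,s) = #length-t paths at position s with S_1..S_t all ≥ 0.
f(t,s) = f(t-1,s-1) + f(t-1,s+1) for s ≥ 0; f(t,s) = 0 for s < 0.
t=0: f(0,0)=1
t=1: f(1,1)=1
t=2: f(2,0)=1 f(2,2)=1
t=3: f(3,1)=2 f(3,3)=1
t=4: f(4,0)=2 f(4,2)=3 f(4,4)=1
t=5: f(5,1)=5 f(5,3)=4 f(5,5)=1
t=6: f(6,0)=5 f(6,2)=9 f(6,4)=5 f(6,6)=1
t=7: f(7,1)=14 f(7,3)=14 f(7,5)=6 f(7,7)=1
t=8: f(8,0)=14 f(8,2)=28 f(8,4)=20 f(8,6)=7 f(8,8)=1
t=9: f(9,1)=42 f(9,3)=48 f(9,5)=27 f(9,7)=8 f(9,9)=1
Σ_s f(9,s) = 126
P = 126/512 = 63/256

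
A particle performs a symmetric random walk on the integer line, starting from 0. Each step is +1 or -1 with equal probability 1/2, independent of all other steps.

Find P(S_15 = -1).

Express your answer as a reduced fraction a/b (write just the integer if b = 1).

To reach position -1 after 15 steps: need 7 steps of +1 and 8 of -1.
Favorable paths: C(15,7) = 6435
Total paths: 2^15 = 32768
P = 6435/32768 = 6435/32768

Answer: 6435/32768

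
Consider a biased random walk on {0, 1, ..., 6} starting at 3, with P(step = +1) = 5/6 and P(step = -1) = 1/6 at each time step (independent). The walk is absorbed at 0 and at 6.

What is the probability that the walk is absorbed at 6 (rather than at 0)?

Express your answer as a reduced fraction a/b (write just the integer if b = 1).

Answer: 125/126

Derivation:
Biased walk: p = 5/6, q = 1/6, r = q/p = 1/5
Gambler's ruin: P(hit 6 before 0 | start at 3) = (1 - r^a)/(1 - r^N)
r^3 = 1/125; r^6 = 1/15625
P = (1 - 1/125) / (1 - 1/15625) = 124/125 / 15624/15625 = 125/126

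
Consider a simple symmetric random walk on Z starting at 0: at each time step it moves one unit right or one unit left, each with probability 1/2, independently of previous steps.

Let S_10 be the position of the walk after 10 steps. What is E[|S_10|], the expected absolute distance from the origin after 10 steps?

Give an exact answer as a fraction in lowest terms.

Answer: 315/128

Derivation:
S_10 takes values m ≡ 0 (mod 2) with |m| ≤ 10; P(S_10=m) = C(10,(10+m)/2)/2^10.
Total paths: 2^10 = 1024
Distribution: P(S=-10)=1/1024, P(S=-8)=10/1024, P(S=-6)=45/1024, P(S=-4)=120/1024, P(S=-2)=210/1024, P(S=0)=252/1024, P(S=2)=210/1024, P(S=4)=120/1024, P(S=6)=45/1024, P(S=8)=10/1024, P(S=10)=1/1024
E[|S_10|] = Σ_m |m|·P(S_10=m) = 2520/1024 = 315/128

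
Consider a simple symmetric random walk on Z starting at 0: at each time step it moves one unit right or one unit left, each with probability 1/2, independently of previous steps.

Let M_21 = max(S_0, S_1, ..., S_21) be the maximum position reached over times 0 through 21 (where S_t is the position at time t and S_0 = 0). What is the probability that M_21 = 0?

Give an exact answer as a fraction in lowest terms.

Answer: 88179/524288

Derivation:
Let M_21 = max(S_0,...,S_21). Use the reflection principle: for j ≥ 1, #{paths with M_21 ≥ j} = #{S_21 ≥ j} + #{S_21 ≥ j+1}.
P(M_21 ≥ 0) = 1 since S_0 = 0, so #{M_21 ≥ 0} = 2097152.
#{M_21 ≥ 1} = #{S_21 ≥ 1} + #{S_21 ≥ 2} = 1048576 + 695860 = 1744436.
#{M_21 = 0} = 2097152 - 1744436 = 352716.
P(M_21 = 0) = 352716/2097152 = 88179/524288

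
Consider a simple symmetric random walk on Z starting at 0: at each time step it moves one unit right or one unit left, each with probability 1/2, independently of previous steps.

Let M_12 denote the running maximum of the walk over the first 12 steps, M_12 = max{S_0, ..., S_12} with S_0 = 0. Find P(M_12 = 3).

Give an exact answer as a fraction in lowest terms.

Answer: 495/4096

Derivation:
Let M_12 = max(S_0,...,S_12). Use the reflection principle: for j ≥ 1, #{paths with M_12 ≥ j} = #{S_12 ≥ j} + #{S_12 ≥ j+1}.
By reflection, #{M_12 ≥ 3} = #{S_12 ≥ 3} + #{S_12 ≥ 4} = 794 + 794 = 1588.
#{M_12 ≥ 4} = #{S_12 ≥ 4} + #{S_12 ≥ 5} = 794 + 299 = 1093.
#{M_12 = 3} = 1588 - 1093 = 495.
P(M_12 = 3) = 495/4096 = 495/4096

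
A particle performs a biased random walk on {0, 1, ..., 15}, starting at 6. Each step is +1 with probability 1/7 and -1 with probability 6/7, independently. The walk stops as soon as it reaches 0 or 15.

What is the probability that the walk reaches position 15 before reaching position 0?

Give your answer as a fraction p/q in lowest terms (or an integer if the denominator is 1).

Biased walk: p = 1/7, q = 6/7, r = q/p = 6
Gambler's ruin: P(hit 15 before 0 | start at 6) = (1 - r^a)/(1 - r^N)
r^6 = 46656; r^15 = 470184984576
P = (1 - 46656) / (1 - 470184984576) = -46655 / -470184984575 = 217/2186906905

Answer: 217/2186906905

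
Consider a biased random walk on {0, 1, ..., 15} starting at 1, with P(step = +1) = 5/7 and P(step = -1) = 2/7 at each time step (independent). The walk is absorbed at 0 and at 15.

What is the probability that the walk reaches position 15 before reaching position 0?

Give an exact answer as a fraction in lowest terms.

Biased walk: p = 5/7, q = 2/7, r = q/p = 2/5
Gambler's ruin: P(hit 15 before 0 | start at 1) = (1 - r^a)/(1 - r^N)
r^1 = 2/5; r^15 = 32768/30517578125
P = (1 - 2/5) / (1 - 32768/30517578125) = 3/5 / 30517545357/30517578125 = 6103515625/10172515119

Answer: 6103515625/10172515119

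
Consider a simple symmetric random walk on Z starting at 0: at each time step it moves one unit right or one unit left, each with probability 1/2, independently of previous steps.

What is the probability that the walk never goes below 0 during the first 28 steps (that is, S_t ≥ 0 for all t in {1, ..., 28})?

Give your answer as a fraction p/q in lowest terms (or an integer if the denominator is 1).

Let f(t,s) = #length-t paths at position s with S_1..S_t all ≥ 0.
f(t,s) = f(t-1,s-1) + f(t-1,s+1) for s ≥ 0; f(t,s) = 0 for s < 0.
t=0: f(0,0)=1
t=1: f(1,1)=1
t=2: f(2,0)=1 f(2,2)=1
t=3: f(3,1)=2 f(3,3)=1
t=4: f(4,0)=2 f(4,2)=3 f(4,4)=1
t=5: f(5,1)=5 f(5,3)=4 f(5,5)=1
t=6: f(6,0)=5 f(6,2)=9 f(6,4)=5 f(6,6)=1
t=7: f(7,1)=14 f(7,3)=14 f(7,5)=6 f(7,7)=1
t=8: f(8,0)=14 f(8,2)=28 f(8,4)=20 f(8,6)=7 f(8,8)=1
t=9: f(9,1)=42 f(9,3)=48 f(9,5)=27 f(9,7)=8 f(9,9)=1
t=10: f(10,0)=42 f(10,2)=90 f(10,4)=75 f(10,6)=35 f(10,8)=9 f(10,10)=1
t=11: f(11,1)=132 f(11,3)=165 f(11,5)=110 f(11,7)=44 f(11,9)=10 f(11,11)=1
t=12: f(12,0)=132 f(12,2)=297 f(12,4)=275 f(12,6)=154 f(12,8)=54 f(12,10)=11 f(12,12)=1
t=13: f(13,1)=429 f(13,3)=572 f(13,5)=429 f(13,7)=208 f(13,9)=65 f(13,11)=12 f(13,13)=1
t=14: f(14,0)=429 f(14,2)=1001 f(14,4)=1001 f(14,6)=637 f(14,8)=273 f(14,10)=77 f(14,12)=13 f(14,14)=1
t=15: f(15,1)=1430 f(15,3)=2002 f(15,5)=1638 f(15,7)=910 f(15,9)=350 f(15,11)=90 f(15,13)=14 f(15,15)=1
t=16: f(16,0)=1430 f(16,2)=3432 f(16,4)=3640 f(16,6)=2548 f(16,8)=1260 f(16,10)=440 f(16,12)=104 f(16,14)=15 f(16,16)=1
t=17: f(17,1)=4862 f(17,3)=7072 f(17,5)=6188 f(17,7)=3808 f(17,9)=1700 f(17,11)=544 f(17,13)=119 f(17,15)=16 f(17,17)=1
t=18: f(18,0)=4862 f(18,2)=11934 f(18,4)=13260 f(18,6)=9996 f(18,8)=5508 f(18,10)=2244 f(18,12)=663 f(18,14)=135 f(18,16)=17 f(18,18)=1
t=19: f(19,1)=16796 f(19,3)=25194 f(19,5)=23256 f(19,7)=15504 f(19,9)=7752 f(19,11)=2907 f(19,13)=798 f(19,15)=152 f(19,17)=18 f(19,19)=1
t=20: f(20,0)=16796 f(20,2)=41990 f(20,4)=48450 f(20,6)=38760 f(20,8)=23256 f(20,10)=10659 f(20,12)=3705 f(20,14)=950 f(20,16)=170 f(20,18)=19 f(20,20)=1
t=21: f(21,1)=58786 f(21,3)=90440 f(21,5)=87210 f(21,7)=62016 f(21,9)=33915 f(21,11)=14364 f(21,13)=4655 f(21,15)=1120 f(21,17)=189 f(21,19)=20 f(21,21)=1
t=22: f(22,0)=58786 f(22,2)=149226 f(22,4)=177650 f(22,6)=149226 f(22,8)=95931 f(22,10)=48279 f(22,12)=19019 f(22,14)=5775 f(22,16)=1309 f(22,18)=209 f(22,20)=21 f(22,22)=1
t=23: f(23,1)=208012 f(23,3)=326876 f(23,5)=326876 f(23,7)=245157 f(23,9)=144210 f(23,11)=67298 f(23,13)=24794 f(23,15)=7084 f(23,17)=1518 f(23,19)=230 f(23,21)=22 f(23,23)=1
t=24: f(24,0)=208012 f(24,2)=534888 f(24,4)=653752 f(24,6)=572033 f(24,8)=389367 f(24,10)=211508 f(24,12)=92092 f(24,14)=31878 f(24,16)=8602 f(24,18)=1748 f(24,20)=252 f(24,22)=23 f(24,24)=1
t=25: f(25,1)=742900 f(25,3)=1188640 f(25,5)=1225785 f(25,7)=961400 f(25,9)=600875 f(25,11)=303600 f(25,13)=123970 f(25,15)=40480 f(25,17)=10350 f(25,19)=2000 f(25,21)=275 f(25,23)=24 f(25,25)=1
t=26: f(26,0)=742900 f(26,2)=1931540 f(26,4)=2414425 f(26,6)=2187185 f(26,8)=1562275 f(26,10)=904475 f(26,12)=427570 f(26,14)=164450 f(26,16)=50830 f(26,18)=12350 f(26,20)=2275 f(26,22)=299 f(26,24)=25 f(26,26)=1
t=27: f(27,1)=2674440 f(27,3)=4345965 f(27,5)=4601610 f(27,7)=3749460 f(27,9)=2466750 f(27,11)=1332045 f(27,13)=592020 f(27,15)=215280 f(27,17)=63180 f(27,19)=14625 f(27,21)=2574 f(27,23)=324 f(27,25)=26 f(27,27)=1
t=28: f(28,0)=2674440 f(28,2)=7020405 f(28,4)=8947575 f(28,6)=8351070 f(28,8)=6216210 f(28,10)=3798795 f(28,12)=1924065 f(28,14)=807300 f(28,16)=278460 f(28,18)=77805 f(28,20)=17199 f(28,22)=2898 f(28,24)=350 f(28,26)=27 f(28,28)=1
Σ_s f(28,s) = 40116600
P = 40116600/268435456 = 5014575/33554432

Answer: 5014575/33554432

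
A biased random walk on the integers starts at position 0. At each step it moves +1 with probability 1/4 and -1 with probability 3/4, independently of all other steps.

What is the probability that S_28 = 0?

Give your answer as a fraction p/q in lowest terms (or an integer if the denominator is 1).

Answer: 23984556773175/9007199254740992

Derivation:
To be at 0 after 28 steps: need exactly 14 steps of +1 and 14 of -1.
Number of such sequences: C(28,14) = 40116600
Each has probability (1/4)^14 · (3/4)^14 = 4782969/72057594037927936
P = 40116600 · 4782969/72057594037927936 = 23984556773175/9007199254740992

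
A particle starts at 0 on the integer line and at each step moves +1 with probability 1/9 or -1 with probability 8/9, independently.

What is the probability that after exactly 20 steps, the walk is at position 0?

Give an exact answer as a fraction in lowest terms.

To be at 0 after 20 steps: need exactly 10 steps of +1 and 10 of -1.
Number of such sequences: C(20,10) = 184756
Each has probability (1/9)^10 · (8/9)^10 = 1073741824/12157665459056928801
P = 184756 · 1073741824/12157665459056928801 = 198380244434944/12157665459056928801

Answer: 198380244434944/12157665459056928801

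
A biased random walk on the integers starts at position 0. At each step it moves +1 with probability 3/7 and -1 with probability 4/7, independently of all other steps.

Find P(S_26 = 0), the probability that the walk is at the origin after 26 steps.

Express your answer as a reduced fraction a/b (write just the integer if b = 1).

To be at 0 after 26 steps: need exactly 13 steps of +1 and 13 of -1.
Number of such sequences: C(26,13) = 10400600
Each has probability (3/7)^13 · (4/7)^13 = 106993205379072/9387480337647754305649
P = 10400600 · 106993205379072/9387480337647754305649 = 158970504552225177600/1341068619663964900807

Answer: 158970504552225177600/1341068619663964900807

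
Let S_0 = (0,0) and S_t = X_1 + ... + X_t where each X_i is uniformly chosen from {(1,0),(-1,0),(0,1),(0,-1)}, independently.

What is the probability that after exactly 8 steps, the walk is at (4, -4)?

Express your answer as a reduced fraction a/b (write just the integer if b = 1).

Answer: 35/32768

Derivation:
Let h be the number of horizontal steps (so 8-h are vertical). To end at (4,-4) need (h+4)/2 right-steps and ((8-h)-4)/2 up-steps.
Sum over h with 4 ≤ h ≤ 4, h ≡ 0 (mod 2), 8-h ≡ 0 (mod 2):
h=4: C(8,4)·C(4,4)·C(4,0) = 70·1·1 = 70
Total favorable: 70
Total paths: 4^8 = 65536
P = 70/65536 = 35/32768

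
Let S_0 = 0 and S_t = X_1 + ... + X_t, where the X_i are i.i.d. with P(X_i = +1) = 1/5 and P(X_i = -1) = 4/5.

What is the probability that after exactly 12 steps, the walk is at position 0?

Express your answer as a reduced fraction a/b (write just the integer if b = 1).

To be at 0 after 12 steps: need exactly 6 steps of +1 and 6 of -1.
Number of such sequences: C(12,6) = 924
Each has probability (1/5)^6 · (4/5)^6 = 4096/244140625
P = 924 · 4096/244140625 = 3784704/244140625

Answer: 3784704/244140625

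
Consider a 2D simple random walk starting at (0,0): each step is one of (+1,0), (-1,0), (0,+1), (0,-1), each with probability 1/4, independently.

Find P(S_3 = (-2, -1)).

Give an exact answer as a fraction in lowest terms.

Answer: 3/64

Derivation:
Let h be the number of horizontal steps (so 3-h are vertical). To end at (-2,-1) need (h-2)/2 right-steps and ((3-h)-1)/2 up-steps.
Sum over h with 2 ≤ h ≤ 2, h ≡ 0 (mod 2), 3-h ≡ 1 (mod 2):
h=2: C(3,2)·C(2,0)·C(1,0) = 3·1·1 = 3
Total favorable: 3
Total paths: 4^3 = 64
P = 3/64 = 3/64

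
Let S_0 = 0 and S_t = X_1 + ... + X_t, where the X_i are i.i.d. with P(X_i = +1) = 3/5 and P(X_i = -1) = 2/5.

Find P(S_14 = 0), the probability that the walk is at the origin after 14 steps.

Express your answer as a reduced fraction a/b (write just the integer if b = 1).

Answer: 960740352/6103515625

Derivation:
To be at 0 after 14 steps: need exactly 7 steps of +1 and 7 of -1.
Number of such sequences: C(14,7) = 3432
Each has probability (3/5)^7 · (2/5)^7 = 279936/6103515625
P = 3432 · 279936/6103515625 = 960740352/6103515625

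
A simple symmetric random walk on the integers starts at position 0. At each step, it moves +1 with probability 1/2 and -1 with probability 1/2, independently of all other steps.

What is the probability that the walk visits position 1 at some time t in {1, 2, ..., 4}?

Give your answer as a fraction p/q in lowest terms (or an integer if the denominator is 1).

Count via complement. Let g(t,s) = #length-t paths at position s with S_1..S_t all ≠ 1.
g(t,s) = g(t-1,s-1) + g(t-1,s+1) for s ≠ 1; g(t,1) = 0.
t=0: g(0,0)=1
t=1: g(1,-1)=1
t=2: g(2,-2)=1 g(2,0)=1
t=3: g(3,-3)=1 g(3,-1)=2
t=4: g(4,-4)=1 g(4,-2)=3 g(4,0)=2
Paths never hitting 1: Σ_s g(4,s) = 6
Paths hitting 1: 2^4 - 6 = 10
P = 10/16 = 5/8

Answer: 5/8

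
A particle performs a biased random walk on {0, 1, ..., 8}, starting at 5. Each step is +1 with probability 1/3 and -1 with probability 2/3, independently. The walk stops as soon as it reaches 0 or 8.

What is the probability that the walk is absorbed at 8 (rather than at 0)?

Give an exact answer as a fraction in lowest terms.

Biased walk: p = 1/3, q = 2/3, r = q/p = 2
Gambler's ruin: P(hit 8 before 0 | start at 5) = (1 - r^a)/(1 - r^N)
r^5 = 32; r^8 = 256
P = (1 - 32) / (1 - 256) = -31 / -255 = 31/255

Answer: 31/255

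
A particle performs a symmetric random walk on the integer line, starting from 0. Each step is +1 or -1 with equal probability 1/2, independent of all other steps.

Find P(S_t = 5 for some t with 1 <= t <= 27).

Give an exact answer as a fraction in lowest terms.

Count via complement. Let g(t,s) = #length-t paths at position s with S_1..S_t all ≠ 5.
g(t,s) = g(t-1,s-1) + g(t-1,s+1) for s ≠ 5; g(t,5) = 0.
t=0: g(0,0)=1
t=1: g(1,-1)=1 g(1,1)=1
t=2: g(2,-2)=1 g(2,0)=2 g(2,2)=1
t=3: g(3,-3)=1 g(3,-1)=3 g(3,1)=3 g(3,3)=1
t=4: g(4,-4)=1 g(4,-2)=4 g(4,0)=6 g(4,2)=4 g(4,4)=1
t=5: g(5,-5)=1 g(5,-3)=5 g(5,-1)=10 g(5,1)=10 g(5,3)=5
t=6: g(6,-6)=1 g(6,-4)=6 g(6,-2)=15 g(6,0)=20 g(6,2)=15 g(6,4)=5
t=7: g(7,-7)=1 g(7,-5)=7 g(7,-3)=21 g(7,-1)=35 g(7,1)=35 g(7,3)=20
t=8: g(8,-8)=1 g(8,-6)=8 g(8,-4)=28 g(8,-2)=56 g(8,0)=70 g(8,2)=55 g(8,4)=20
t=9: g(9,-9)=1 g(9,-7)=9 g(9,-5)=36 g(9,-3)=84 g(9,-1)=126 g(9,1)=125 g(9,3)=75
t=10: g(10,-10)=1 g(10,-8)=10 g(10,-6)=45 g(10,-4)=120 g(10,-2)=210 g(10,0)=251 g(10,2)=200 g(10,4)=75
t=11: g(11,-11)=1 g(11,-9)=11 g(11,-7)=55 g(11,-5)=165 g(11,-3)=330 g(11,-1)=461 g(11,1)=451 g(11,3)=275
t=12: g(12,-12)=1 g(12,-10)=12 g(12,-8)=66 g(12,-6)=220 g(12,-4)=495 g(12,-2)=791 g(12,0)=912 g(12,2)=726 g(12,4)=275
t=13: g(13,-13)=1 g(13,-11)=13 g(13,-9)=78 g(13,-7)=286 g(13,-5)=715 g(13,-3)=1286 g(13,-1)=1703 g(13,1)=1638 g(13,3)=1001
t=14: g(14,-14)=1 g(14,-12)=14 g(14,-10)=91 g(14,-8)=364 g(14,-6)=1001 g(14,-4)=2001 g(14,-2)=2989 g(14,0)=3341 g(14,2)=2639 g(14,4)=1001
t=15: g(15,-15)=1 g(15,-13)=15 g(15,-11)=105 g(15,-9)=455 g(15,-7)=1365 g(15,-5)=3002 g(15,-3)=4990 g(15,-1)=6330 g(15,1)=5980 g(15,3)=3640
t=16: g(16,-16)=1 g(16,-14)=16 g(16,-12)=120 g(16,-10)=560 g(16,-8)=1820 g(16,-6)=4367 g(16,-4)=7992 g(16,-2)=11320 g(16,0)=12310 g(16,2)=9620 g(16,4)=3640
t=17: g(17,-17)=1 g(17,-15)=17 g(17,-13)=136 g(17,-11)=680 g(17,-9)=2380 g(17,-7)=6187 g(17,-5)=12359 g(17,-3)=19312 g(17,-1)=23630 g(17,1)=21930 g(17,3)=13260
t=18: g(18,-18)=1 g(18,-16)=18 g(18,-14)=153 g(18,-12)=816 g(18,-10)=3060 g(18,-8)=8567 g(18,-6)=18546 g(18,-4)=31671 g(18,-2)=42942 g(18,0)=45560 g(18,2)=35190 g(18,4)=13260
t=19: g(19,-19)=1 g(19,-17)=19 g(19,-15)=171 g(19,-13)=969 g(19,-11)=3876 g(19,-9)=11627 g(19,-7)=27113 g(19,-5)=50217 g(19,-3)=74613 g(19,-1)=88502 g(19,1)=80750 g(19,3)=48450
t=20: g(20,-20)=1 g(20,-18)=20 g(20,-16)=190 g(20,-14)=1140 g(20,-12)=4845 g(20,-10)=15503 g(20,-8)=38740 g(20,-6)=77330 g(20,-4)=124830 g(20,-2)=163115 g(20,0)=169252 g(20,2)=129200 g(20,4)=48450
t=21: g(21,-21)=1 g(21,-19)=21 g(21,-17)=210 g(21,-15)=1330 g(21,-13)=5985 g(21,-11)=20348 g(21,-9)=54243 g(21,-7)=116070 g(21,-5)=202160 g(21,-3)=287945 g(21,-1)=332367 g(21,1)=298452 g(21,3)=177650
t=22: g(22,-22)=1 g(22,-20)=22 g(22,-18)=231 g(22,-16)=1540 g(22,-14)=7315 g(22,-12)=26333 g(22,-10)=74591 g(22,-8)=170313 g(22,-6)=318230 g(22,-4)=490105 g(22,-2)=620312 g(22,0)=630819 g(22,2)=476102 g(22,4)=177650
t=23: g(23,-23)=1 g(23,-21)=23 g(23,-19)=253 g(23,-17)=1771 g(23,-15)=8855 g(23,-13)=33648 g(23,-11)=100924 g(23,-9)=244904 g(23,-7)=488543 g(23,-5)=808335 g(23,-3)=1110417 g(23,-1)=1251131 g(23,1)=1106921 g(23,3)=653752
t=24: g(24,-24)=1 g(24,-22)=24 g(24,-20)=276 g(24,-18)=2024 g(24,-16)=10626 g(24,-14)=42503 g(24,-12)=134572 g(24,-10)=345828 g(24,-8)=733447 g(24,-6)=1296878 g(24,-4)=1918752 g(24,-2)=2361548 g(24,0)=2358052 g(24,2)=1760673 g(24,4)=653752
t=25: g(25,-25)=1 g(25,-23)=25 g(25,-21)=300 g(25,-19)=2300 g(25,-17)=12650 g(25,-15)=53129 g(25,-13)=177075 g(25,-11)=480400 g(25,-9)=1079275 g(25,-7)=2030325 g(25,-5)=3215630 g(25,-3)=4280300 g(25,-1)=4719600 g(25,1)=4118725 g(25,3)=2414425
t=26: g(26,-26)=1 g(26,-24)=26 g(26,-22)=325 g(26,-20)=2600 g(26,-18)=14950 g(26,-16)=65779 g(26,-14)=230204 g(26,-12)=657475 g(26,-10)=1559675 g(26,-8)=3109600 g(26,-6)=5245955 g(26,-4)=7495930 g(26,-2)=8999900 g(26,0)=8838325 g(26,2)=6533150 g(26,4)=2414425
t=27: g(27,-27)=1 g(27,-25)=27 g(27,-23)=351 g(27,-21)=2925 g(27,-19)=17550 g(27,-17)=80729 g(27,-15)=295983 g(27,-13)=887679 g(27,-11)=2217150 g(27,-9)=4669275 g(27,-7)=8355555 g(27,-5)=12741885 g(27,-3)=16495830 g(27,-1)=17838225 g(27,1)=15371475 g(27,3)=8947575
Paths never hitting 5: Σ_s g(27,s) = 87922215
Paths hitting 5: 2^27 - 87922215 = 46295513
P = 46295513/134217728 = 46295513/134217728

Answer: 46295513/134217728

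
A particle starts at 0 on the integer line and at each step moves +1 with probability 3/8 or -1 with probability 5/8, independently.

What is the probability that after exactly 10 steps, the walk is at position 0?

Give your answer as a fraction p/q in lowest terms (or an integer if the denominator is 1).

To be at 0 after 10 steps: need exactly 5 steps of +1 and 5 of -1.
Number of such sequences: C(10,5) = 252
Each has probability (3/8)^5 · (5/8)^5 = 759375/1073741824
P = 252 · 759375/1073741824 = 47840625/268435456

Answer: 47840625/268435456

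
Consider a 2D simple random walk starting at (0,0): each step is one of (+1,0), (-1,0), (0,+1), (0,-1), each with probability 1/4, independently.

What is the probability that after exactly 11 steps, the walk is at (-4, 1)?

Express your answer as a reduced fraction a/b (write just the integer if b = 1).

Let h be the number of horizontal steps (so 11-h are vertical). To end at (-4,1) need (h-4)/2 right-steps and ((11-h)+1)/2 up-steps.
Sum over h with 4 ≤ h ≤ 10, h ≡ 0 (mod 2), 11-h ≡ 1 (mod 2):
h=4: C(11,4)·C(4,0)·C(7,4) = 330·1·35 = 11550
h=6: C(11,6)·C(6,1)·C(5,3) = 462·6·10 = 27720
h=8: C(11,8)·C(8,2)·C(3,2) = 165·28·3 = 13860
h=10: C(11,10)·C(10,3)·C(1,1) = 11·120·1 = 1320
Total favorable: 54450
Total paths: 4^11 = 4194304
P = 54450/4194304 = 27225/2097152

Answer: 27225/2097152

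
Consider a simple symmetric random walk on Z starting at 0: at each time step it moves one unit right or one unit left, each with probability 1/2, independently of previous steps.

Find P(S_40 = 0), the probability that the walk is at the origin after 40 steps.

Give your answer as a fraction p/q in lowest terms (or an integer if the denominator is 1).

Answer: 34461632205/274877906944

Derivation:
To return to 0 after 40 steps: need exactly 20 steps of +1 and 20 of -1.
Favorable paths: C(40,20) = 137846528820
Total paths: 2^40 = 1099511627776
P = 137846528820/1099511627776 = 34461632205/274877906944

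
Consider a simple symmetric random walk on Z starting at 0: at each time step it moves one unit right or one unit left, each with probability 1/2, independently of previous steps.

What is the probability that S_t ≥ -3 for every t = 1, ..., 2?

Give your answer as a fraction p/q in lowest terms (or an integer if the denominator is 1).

Answer: 1

Derivation:
Let f(t,s) = #length-t paths at position s with S_1..S_t all ≥ -3.
f(t,s) = f(t-1,s-1) + f(t-1,s+1) for s ≥ -3; f(t,s) = 0 for s < -3.
t=0: f(0,0)=1
t=1: f(1,-1)=1 f(1,1)=1
t=2: f(2,-2)=1 f(2,0)=2 f(2,2)=1
Σ_s f(2,s) = 4
P = 4/4 = 1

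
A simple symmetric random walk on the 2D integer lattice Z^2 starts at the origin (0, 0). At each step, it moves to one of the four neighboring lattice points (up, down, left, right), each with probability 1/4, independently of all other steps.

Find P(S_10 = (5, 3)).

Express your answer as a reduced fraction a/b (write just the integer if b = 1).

Let h be the number of horizontal steps (so 10-h are vertical). To end at (5,3) need (h+5)/2 right-steps and ((10-h)+3)/2 up-steps.
Sum over h with 5 ≤ h ≤ 7, h ≡ 1 (mod 2), 10-h ≡ 1 (mod 2):
h=5: C(10,5)·C(5,5)·C(5,4) = 252·1·5 = 1260
h=7: C(10,7)·C(7,6)·C(3,3) = 120·7·1 = 840
Total favorable: 2100
Total paths: 4^10 = 1048576
P = 2100/1048576 = 525/262144

Answer: 525/262144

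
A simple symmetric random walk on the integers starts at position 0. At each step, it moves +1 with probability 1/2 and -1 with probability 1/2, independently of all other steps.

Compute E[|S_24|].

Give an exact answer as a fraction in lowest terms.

Answer: 2028117/524288

Derivation:
S_24 takes values m ≡ 0 (mod 2) with |m| ≤ 24; P(S_24=m) = C(24,(24+m)/2)/2^24.
Total paths: 2^24 = 16777216
Distribution: P(S=-24)=1/16777216, P(S=-22)=24/16777216, P(S=-20)=276/16777216, P(S=-18)=2024/16777216, P(S=-16)=10626/16777216, P(S=-14)=42504/16777216, P(S=-12)=134596/16777216, P(S=-10)=346104/16777216, P(S=-8)=735471/16777216, P(S=-6)=1307504/16777216, P(S=-4)=1961256/16777216, P(S=-2)=2496144/16777216, P(S=0)=2704156/16777216, P(S=2)=2496144/16777216, P(S=4)=1961256/16777216, P(S=6)=1307504/16777216, P(S=8)=735471/16777216, P(S=10)=346104/16777216, P(S=12)=134596/16777216, P(S=14)=42504/16777216, P(S=16)=10626/16777216, P(S=18)=2024/16777216, P(S=20)=276/16777216, P(S=22)=24/16777216, P(S=24)=1/16777216
E[|S_24|] = Σ_m |m|·P(S_24=m) = 64899744/16777216 = 2028117/524288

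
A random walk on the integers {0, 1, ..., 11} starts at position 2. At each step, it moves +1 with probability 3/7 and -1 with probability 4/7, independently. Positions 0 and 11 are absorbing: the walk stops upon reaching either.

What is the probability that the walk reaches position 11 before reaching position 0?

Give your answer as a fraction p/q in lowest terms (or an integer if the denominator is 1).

Biased walk: p = 3/7, q = 4/7, r = q/p = 4/3
Gambler's ruin: P(hit 11 before 0 | start at 2) = (1 - r^a)/(1 - r^N)
r^2 = 16/9; r^11 = 4194304/177147
P = (1 - 16/9) / (1 - 4194304/177147) = -7/9 / -4017157/177147 = 137781/4017157

Answer: 137781/4017157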